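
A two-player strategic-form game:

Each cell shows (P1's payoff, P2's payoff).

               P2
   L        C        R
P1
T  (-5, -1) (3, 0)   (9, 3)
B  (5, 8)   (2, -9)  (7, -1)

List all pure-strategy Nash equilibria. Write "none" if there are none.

P1 against L: payoffs -5, 5 → best response B.
P1 against C: payoffs 3, 2 → best response T.
P1 against R: payoffs 9, 7 → best response T.
P2 against T: payoffs -1, 0, 3 → best response R.
P2 against B: payoffs 8, -9, -1 → best response L.
Mutual best responses: (T, R); (B, L).

(T, R); (B, L)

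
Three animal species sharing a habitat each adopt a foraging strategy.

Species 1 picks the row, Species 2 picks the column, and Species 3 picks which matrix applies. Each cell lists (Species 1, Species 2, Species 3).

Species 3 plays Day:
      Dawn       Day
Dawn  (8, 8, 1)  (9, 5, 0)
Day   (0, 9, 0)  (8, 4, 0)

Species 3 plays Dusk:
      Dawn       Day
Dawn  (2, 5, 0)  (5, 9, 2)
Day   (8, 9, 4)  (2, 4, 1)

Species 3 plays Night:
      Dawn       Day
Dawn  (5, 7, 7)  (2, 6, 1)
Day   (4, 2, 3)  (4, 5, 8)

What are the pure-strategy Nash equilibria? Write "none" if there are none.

Mark each player's best response to every combination of opponents' strategies; a profile where every player is best-responding is a pure Nash equilibrium.
Species 1 against (Dawn, Day): payoffs 8, 0 → best response Dawn.
Species 1 against (Dawn, Dusk): payoffs 2, 8 → best response Day.
Species 1 against (Dawn, Night): payoffs 5, 4 → best response Dawn.
Species 1 against (Day, Day): payoffs 9, 8 → best response Dawn.
Species 1 against (Day, Dusk): payoffs 5, 2 → best response Dawn.
Species 1 against (Day, Night): payoffs 2, 4 → best response Day.
Species 2 against (Dawn, Day): payoffs 8, 5 → best response Dawn.
Species 2 against (Dawn, Dusk): payoffs 5, 9 → best response Day.
Species 2 against (Dawn, Night): payoffs 7, 6 → best response Dawn.
Species 2 against (Day, Day): payoffs 9, 4 → best response Dawn.
Species 2 against (Day, Dusk): payoffs 9, 4 → best response Dawn.
Species 2 against (Day, Night): payoffs 2, 5 → best response Day.
Species 3 against (Dawn, Dawn): payoffs 1, 0, 7 → best response Night.
Species 3 against (Dawn, Day): payoffs 0, 2, 1 → best response Dusk.
Species 3 against (Day, Dawn): payoffs 0, 4, 3 → best response Dusk.
Species 3 against (Day, Day): payoffs 0, 1, 8 → best response Night.
Mutual best responses: (Dawn, Dawn, Night); (Dawn, Day, Dusk); (Day, Dawn, Dusk); (Day, Day, Night).

(Dawn, Dawn, Night) and (Dawn, Day, Dusk) and (Day, Dawn, Dusk) and (Day, Day, Night)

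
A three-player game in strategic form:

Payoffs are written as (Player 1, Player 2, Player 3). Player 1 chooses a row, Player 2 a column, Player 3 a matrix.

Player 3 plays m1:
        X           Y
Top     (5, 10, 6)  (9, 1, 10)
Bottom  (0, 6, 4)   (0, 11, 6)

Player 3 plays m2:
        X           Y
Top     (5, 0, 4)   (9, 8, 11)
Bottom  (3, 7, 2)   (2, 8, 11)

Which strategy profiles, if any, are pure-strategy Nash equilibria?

The pure Nash equilibria are (Top, X, m1); (Top, Y, m2).

Mark each player's best response to every combination of opponents' strategies; a profile where every player is best-responding is a pure Nash equilibrium.
Player 1 against (X, m1): payoffs 5, 0 → best response Top.
Player 1 against (X, m2): payoffs 5, 3 → best response Top.
Player 1 against (Y, m1): payoffs 9, 0 → best response Top.
Player 1 against (Y, m2): payoffs 9, 2 → best response Top.
Player 2 against (Top, m1): payoffs 10, 1 → best response X.
Player 2 against (Top, m2): payoffs 0, 8 → best response Y.
Player 2 against (Bottom, m1): payoffs 6, 11 → best response Y.
Player 2 against (Bottom, m2): payoffs 7, 8 → best response Y.
Player 3 against (Top, X): payoffs 6, 4 → best response m1.
Player 3 against (Top, Y): payoffs 10, 11 → best response m2.
Player 3 against (Bottom, X): payoffs 4, 2 → best response m1.
Player 3 against (Bottom, Y): payoffs 6, 11 → best response m2.
Mutual best responses: (Top, X, m1); (Top, Y, m2).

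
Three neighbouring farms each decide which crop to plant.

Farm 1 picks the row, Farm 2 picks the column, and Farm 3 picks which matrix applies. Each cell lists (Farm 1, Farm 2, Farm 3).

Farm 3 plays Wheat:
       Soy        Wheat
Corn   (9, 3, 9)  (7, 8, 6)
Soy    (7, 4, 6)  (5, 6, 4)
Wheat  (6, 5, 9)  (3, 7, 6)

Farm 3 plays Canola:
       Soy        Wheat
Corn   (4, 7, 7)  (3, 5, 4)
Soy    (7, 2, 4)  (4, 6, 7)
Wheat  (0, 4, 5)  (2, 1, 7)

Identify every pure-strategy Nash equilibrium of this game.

(Corn, Soy, Wheat): Farm 2 can switch to Wheat (3 → 8). Not NE.
(Corn, Soy, Canola): Farm 1 can switch to Soy (4 → 7). Not NE.
(Corn, Wheat, Wheat): Farm 1 gets 7, best alternative 5; Farm 2 gets 8, best alternative 3; Farm 3 gets 6, best alternative 4. No profitable deviation — NE.
(Corn, Wheat, Canola): Farm 1 can switch to Soy (3 → 4). Not NE.
(Soy, Soy, Wheat): Farm 1 can switch to Corn (7 → 9). Not NE.
(Soy, Soy, Canola): Farm 2 can switch to Wheat (2 → 6). Not NE.
(Soy, Wheat, Wheat): Farm 1 can switch to Corn (5 → 7). Not NE.
(Soy, Wheat, Canola): Farm 1 gets 4, best alternative 3; Farm 2 gets 6, best alternative 2; Farm 3 gets 7, best alternative 4. No profitable deviation — NE.
(Wheat, Soy, Wheat): Farm 1 can switch to Corn (6 → 9). Not NE.
(Wheat, Soy, Canola): Farm 1 can switch to Corn (0 → 4). Not NE.
(Wheat, Wheat, Wheat): Farm 1 can switch to Corn (3 → 7). Not NE.
(Wheat, Wheat, Canola): Farm 1 can switch to Corn (2 → 3). Not NE.

Pure-strategy Nash equilibria: (Corn, Wheat, Wheat) and (Soy, Wheat, Canola)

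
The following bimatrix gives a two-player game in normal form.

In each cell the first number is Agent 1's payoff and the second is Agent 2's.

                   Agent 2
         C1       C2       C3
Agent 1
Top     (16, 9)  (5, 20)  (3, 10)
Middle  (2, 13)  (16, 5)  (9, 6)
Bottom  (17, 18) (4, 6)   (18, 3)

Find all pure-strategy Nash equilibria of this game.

Check each profile: it is a Nash equilibrium iff no player can strictly gain by switching unilaterally.
(Top, C1): Agent 1 can switch to Bottom (16 → 17). Not NE.
(Top, C2): Agent 1 can switch to Middle (5 → 16). Not NE.
(Top, C3): Agent 1 can switch to Middle (3 → 9). Not NE.
(Middle, C1): Agent 1 can switch to Top (2 → 16). Not NE.
(Middle, C2): Agent 2 can switch to C1 (5 → 13). Not NE.
(Middle, C3): Agent 1 can switch to Bottom (9 → 18). Not NE.
(Bottom, C1): Agent 1 gets 17, best alternative 16; Agent 2 gets 18, best alternative 6. No profitable deviation — NE.
(The remaining 2 profiles each have a profitable deviation by the same check.)

(Bottom, C1)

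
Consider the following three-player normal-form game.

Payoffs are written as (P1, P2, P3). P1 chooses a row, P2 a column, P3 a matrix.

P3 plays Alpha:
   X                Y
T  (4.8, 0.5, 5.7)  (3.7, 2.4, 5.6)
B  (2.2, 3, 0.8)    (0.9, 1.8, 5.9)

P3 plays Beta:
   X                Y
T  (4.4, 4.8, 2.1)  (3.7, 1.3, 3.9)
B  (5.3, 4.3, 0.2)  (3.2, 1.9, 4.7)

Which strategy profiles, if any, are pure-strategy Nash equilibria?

The unique pure-strategy Nash equilibrium is (T, Y, Alpha).

For each player, find the best response to each opponent profile; mutual best responses are the pure NE.
P1 against (X, Alpha): payoffs 4.8, 2.2 → best response T.
P1 against (X, Beta): payoffs 4.4, 5.3 → best response B.
P1 against (Y, Alpha): payoffs 3.7, 0.9 → best response T.
P1 against (Y, Beta): payoffs 3.7, 3.2 → best response T.
P2 against (T, Alpha): payoffs 0.5, 2.4 → best response Y.
P2 against (T, Beta): payoffs 4.8, 1.3 → best response X.
P2 against (B, Alpha): payoffs 3, 1.8 → best response X.
P2 against (B, Beta): payoffs 4.3, 1.9 → best response X.
P3 against (T, X): payoffs 5.7, 2.1 → best response Alpha.
P3 against (T, Y): payoffs 5.6, 3.9 → best response Alpha.
P3 against (B, X): payoffs 0.8, 0.2 → best response Alpha.
P3 against (B, Y): payoffs 5.9, 4.7 → best response Alpha.
Mutual best responses: (T, Y, Alpha).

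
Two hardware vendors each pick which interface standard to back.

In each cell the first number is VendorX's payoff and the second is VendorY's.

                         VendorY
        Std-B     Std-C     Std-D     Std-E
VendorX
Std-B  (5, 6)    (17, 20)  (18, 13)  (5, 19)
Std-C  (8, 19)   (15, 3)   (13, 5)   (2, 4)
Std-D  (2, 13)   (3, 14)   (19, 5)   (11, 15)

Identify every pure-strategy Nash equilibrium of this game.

VendorX against Std-B: payoffs 5, 8, 2 → best response Std-C.
VendorX against Std-C: payoffs 17, 15, 3 → best response Std-B.
VendorX against Std-D: payoffs 18, 13, 19 → best response Std-D.
VendorX against Std-E: payoffs 5, 2, 11 → best response Std-D.
VendorY against Std-B: payoffs 6, 20, 13, 19 → best response Std-C.
VendorY against Std-C: payoffs 19, 3, 5, 4 → best response Std-B.
VendorY against Std-D: payoffs 13, 14, 5, 15 → best response Std-E.
Mutual best responses: (Std-B, Std-C); (Std-C, Std-B); (Std-D, Std-E).

Pure-strategy Nash equilibria: (Std-B, Std-C), (Std-C, Std-B), (Std-D, Std-E)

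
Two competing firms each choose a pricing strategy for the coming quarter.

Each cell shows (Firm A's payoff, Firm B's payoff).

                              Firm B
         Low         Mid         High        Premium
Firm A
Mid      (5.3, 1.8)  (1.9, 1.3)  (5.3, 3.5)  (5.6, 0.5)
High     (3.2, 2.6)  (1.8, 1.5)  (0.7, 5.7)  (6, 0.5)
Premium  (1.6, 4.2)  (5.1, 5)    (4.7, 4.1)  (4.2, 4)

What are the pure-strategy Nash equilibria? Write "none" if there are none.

Pure-strategy Nash equilibria: (Mid, High) and (Premium, Mid)

(Mid, Low): Firm B can switch to High (1.8 → 3.5). Not NE.
(Mid, Mid): Firm A can switch to Premium (1.9 → 5.1). Not NE.
(Mid, High): Firm A gets 5.3, best alternative 4.7; Firm B gets 3.5, best alternative 1.8. No profitable deviation — NE.
(Mid, Premium): Firm A can switch to High (5.6 → 6). Not NE.
(High, Low): Firm A can switch to Mid (3.2 → 5.3). Not NE.
(High, Mid): Firm A can switch to Mid (1.8 → 1.9). Not NE.
(High, High): Firm A can switch to Mid (0.7 → 5.3). Not NE.
(High, Premium): Firm B can switch to Low (0.5 → 2.6). Not NE.
(Premium, Low): Firm A can switch to Mid (1.6 → 5.3). Not NE.
(Premium, Mid): Firm A gets 5.1, best alternative 1.9; Firm B gets 5, best alternative 4.2. No profitable deviation — NE.
(Premium, High): Firm A can switch to Mid (4.7 → 5.3). Not NE.
(Premium, Premium): Firm A can switch to Mid (4.2 → 5.6). Not NE.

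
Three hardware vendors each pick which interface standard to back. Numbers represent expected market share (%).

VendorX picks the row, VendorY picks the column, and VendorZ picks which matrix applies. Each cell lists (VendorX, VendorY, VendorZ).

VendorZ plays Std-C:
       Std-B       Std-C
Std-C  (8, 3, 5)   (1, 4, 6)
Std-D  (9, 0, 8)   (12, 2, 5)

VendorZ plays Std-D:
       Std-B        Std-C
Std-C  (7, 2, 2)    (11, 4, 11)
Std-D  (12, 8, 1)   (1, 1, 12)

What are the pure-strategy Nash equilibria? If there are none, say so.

The unique pure-strategy Nash equilibrium is (Std-C, Std-C, Std-D).

For each strategy profile, look for a profitable unilateral deviation.
(Std-C, Std-B, Std-C): VendorX can switch to Std-D (8 → 9). Not NE.
(Std-C, Std-B, Std-D): VendorX can switch to Std-D (7 → 12). Not NE.
(Std-C, Std-C, Std-C): VendorX can switch to Std-D (1 → 12). Not NE.
(Std-C, Std-C, Std-D): VendorX gets 11, best alternative 1; VendorY gets 4, best alternative 2; VendorZ gets 11, best alternative 6. No profitable deviation — NE.
(Std-D, Std-B, Std-C): VendorY can switch to Std-C (0 → 2). Not NE.
(Std-D, Std-B, Std-D): VendorZ can switch to Std-C (1 → 8). Not NE.
(Std-D, Std-C, Std-C): VendorZ can switch to Std-D (5 → 12). Not NE.
(The remaining 1 profile has a profitable deviation by the same check.)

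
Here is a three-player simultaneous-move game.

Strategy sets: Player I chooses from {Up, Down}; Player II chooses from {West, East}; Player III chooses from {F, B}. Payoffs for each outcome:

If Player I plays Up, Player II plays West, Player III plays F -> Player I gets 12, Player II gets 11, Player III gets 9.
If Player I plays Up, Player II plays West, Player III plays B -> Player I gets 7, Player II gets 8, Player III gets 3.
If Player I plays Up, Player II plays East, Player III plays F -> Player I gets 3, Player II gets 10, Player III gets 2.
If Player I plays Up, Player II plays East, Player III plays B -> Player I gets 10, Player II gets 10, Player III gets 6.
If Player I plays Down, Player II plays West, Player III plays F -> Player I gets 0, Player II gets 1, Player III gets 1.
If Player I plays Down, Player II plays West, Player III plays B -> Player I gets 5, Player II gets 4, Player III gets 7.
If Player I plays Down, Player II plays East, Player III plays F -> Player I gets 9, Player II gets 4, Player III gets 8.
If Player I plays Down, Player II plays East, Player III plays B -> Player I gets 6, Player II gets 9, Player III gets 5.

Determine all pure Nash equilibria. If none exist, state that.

The pure Nash equilibria are (Up, West, F), (Up, East, B), (Down, East, F).

Player I against (West, F): payoffs 12, 0 → best response Up.
Player I against (West, B): payoffs 7, 5 → best response Up.
Player I against (East, F): payoffs 3, 9 → best response Down.
Player I against (East, B): payoffs 10, 6 → best response Up.
Player II against (Up, F): payoffs 11, 10 → best response West.
Player II against (Up, B): payoffs 8, 10 → best response East.
Player II against (Down, F): payoffs 1, 4 → best response East.
Player II against (Down, B): payoffs 4, 9 → best response East.
Player III against (Up, West): payoffs 9, 3 → best response F.
Player III against (Up, East): payoffs 2, 6 → best response B.
Player III against (Down, West): payoffs 1, 7 → best response B.
Player III against (Down, East): payoffs 8, 5 → best response F.
Mutual best responses: (Up, West, F); (Up, East, B); (Down, East, F).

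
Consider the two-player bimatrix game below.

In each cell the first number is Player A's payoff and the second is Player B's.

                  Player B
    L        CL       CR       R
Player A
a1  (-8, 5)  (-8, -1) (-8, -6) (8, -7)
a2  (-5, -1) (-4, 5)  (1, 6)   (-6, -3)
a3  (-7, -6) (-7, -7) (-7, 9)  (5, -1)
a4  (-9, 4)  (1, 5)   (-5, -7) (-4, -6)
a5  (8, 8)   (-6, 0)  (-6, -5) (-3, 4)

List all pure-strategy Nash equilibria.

(a1, L): Player A can switch to a2 (-8 → -5). Not NE.
(a1, CL): Player A can switch to a2 (-8 → -4). Not NE.
(a1, CR): Player A can switch to a2 (-8 → 1). Not NE.
(a1, R): Player B can switch to L (-7 → 5). Not NE.
(a2, L): Player A can switch to a5 (-5 → 8). Not NE.
(a2, CL): Player A can switch to a4 (-4 → 1). Not NE.
(a2, CR): Player A gets 1, best alternative -5; Player B gets 6, best alternative 5. No profitable deviation — NE.
(a4, CL): Player A gets 1, best alternative -4; Player B gets 5, best alternative 4. No profitable deviation — NE.
(a5, L): Player A gets 8, best alternative -5; Player B gets 8, best alternative 4. No profitable deviation — NE.
(The remaining 11 profiles each have a profitable deviation by the same check.)

(a2, CR), (a4, CL), (a5, L)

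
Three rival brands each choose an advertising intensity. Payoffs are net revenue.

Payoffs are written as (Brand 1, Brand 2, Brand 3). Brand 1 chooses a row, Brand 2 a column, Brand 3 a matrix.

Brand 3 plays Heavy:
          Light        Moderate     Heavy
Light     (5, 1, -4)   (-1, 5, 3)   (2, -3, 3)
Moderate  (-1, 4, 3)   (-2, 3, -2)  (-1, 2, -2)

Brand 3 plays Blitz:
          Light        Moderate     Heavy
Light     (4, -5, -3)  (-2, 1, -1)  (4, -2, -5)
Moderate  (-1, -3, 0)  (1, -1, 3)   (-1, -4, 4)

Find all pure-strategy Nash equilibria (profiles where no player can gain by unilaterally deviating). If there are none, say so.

For each player, find the best response to each opponent profile; mutual best responses are the pure NE.
Brand 1 against (Light, Heavy): payoffs 5, -1 → best response Light.
Brand 1 against (Light, Blitz): payoffs 4, -1 → best response Light.
Brand 1 against (Moderate, Heavy): payoffs -1, -2 → best response Light.
Brand 1 against (Moderate, Blitz): payoffs -2, 1 → best response Moderate.
Brand 1 against (Heavy, Heavy): payoffs 2, -1 → best response Light.
Brand 1 against (Heavy, Blitz): payoffs 4, -1 → best response Light.
Brand 2 against (Light, Heavy): payoffs 1, 5, -3 → best response Moderate.
Brand 2 against (Light, Blitz): payoffs -5, 1, -2 → best response Moderate.
Brand 2 against (Moderate, Heavy): payoffs 4, 3, 2 → best response Light.
Brand 2 against (Moderate, Blitz): payoffs -3, -1, -4 → best response Moderate.
Brand 3 against (Light, Light): payoffs -4, -3 → best response Blitz.
Brand 3 against (Light, Moderate): payoffs 3, -1 → best response Heavy.
Brand 3 against (Light, Heavy): payoffs 3, -5 → best response Heavy.
Brand 3 against (Moderate, Light): payoffs 3, 0 → best response Heavy.
Brand 3 against (Moderate, Moderate): payoffs -2, 3 → best response Blitz.
Brand 3 against (Moderate, Heavy): payoffs -2, 4 → best response Blitz.
Mutual best responses: (Light, Moderate, Heavy); (Moderate, Moderate, Blitz).

(Light, Moderate, Heavy), (Moderate, Moderate, Blitz)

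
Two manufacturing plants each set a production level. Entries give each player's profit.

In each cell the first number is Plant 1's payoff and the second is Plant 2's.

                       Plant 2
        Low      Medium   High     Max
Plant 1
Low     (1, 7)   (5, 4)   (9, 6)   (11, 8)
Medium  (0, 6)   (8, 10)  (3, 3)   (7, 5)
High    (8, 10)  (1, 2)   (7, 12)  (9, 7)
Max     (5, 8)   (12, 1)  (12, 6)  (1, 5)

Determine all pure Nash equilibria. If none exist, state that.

Plant 1 against Low: payoffs 1, 0, 8, 5 → best response High.
Plant 1 against Medium: payoffs 5, 8, 1, 12 → best response Max.
Plant 1 against High: payoffs 9, 3, 7, 12 → best response Max.
Plant 1 against Max: payoffs 11, 7, 9, 1 → best response Low.
Plant 2 against Low: payoffs 7, 4, 6, 8 → best response Max.
Plant 2 against Medium: payoffs 6, 10, 3, 5 → best response Medium.
Plant 2 against High: payoffs 10, 2, 12, 7 → best response High.
Plant 2 against Max: payoffs 8, 1, 6, 5 → best response Low.
Mutual best responses: (Low, Max).

(Low, Max)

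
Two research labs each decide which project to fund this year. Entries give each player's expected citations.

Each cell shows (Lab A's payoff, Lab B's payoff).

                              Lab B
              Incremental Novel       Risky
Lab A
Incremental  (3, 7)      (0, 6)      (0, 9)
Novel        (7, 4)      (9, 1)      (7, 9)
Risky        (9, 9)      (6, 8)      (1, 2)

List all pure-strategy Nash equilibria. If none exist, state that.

(Novel, Risky), (Risky, Incremental)

Lab A against Incremental: payoffs 3, 7, 9 → best response Risky.
Lab A against Novel: payoffs 0, 9, 6 → best response Novel.
Lab A against Risky: payoffs 0, 7, 1 → best response Novel.
Lab B against Incremental: payoffs 7, 6, 9 → best response Risky.
Lab B against Novel: payoffs 4, 1, 9 → best response Risky.
Lab B against Risky: payoffs 9, 8, 2 → best response Incremental.
Mutual best responses: (Novel, Risky); (Risky, Incremental).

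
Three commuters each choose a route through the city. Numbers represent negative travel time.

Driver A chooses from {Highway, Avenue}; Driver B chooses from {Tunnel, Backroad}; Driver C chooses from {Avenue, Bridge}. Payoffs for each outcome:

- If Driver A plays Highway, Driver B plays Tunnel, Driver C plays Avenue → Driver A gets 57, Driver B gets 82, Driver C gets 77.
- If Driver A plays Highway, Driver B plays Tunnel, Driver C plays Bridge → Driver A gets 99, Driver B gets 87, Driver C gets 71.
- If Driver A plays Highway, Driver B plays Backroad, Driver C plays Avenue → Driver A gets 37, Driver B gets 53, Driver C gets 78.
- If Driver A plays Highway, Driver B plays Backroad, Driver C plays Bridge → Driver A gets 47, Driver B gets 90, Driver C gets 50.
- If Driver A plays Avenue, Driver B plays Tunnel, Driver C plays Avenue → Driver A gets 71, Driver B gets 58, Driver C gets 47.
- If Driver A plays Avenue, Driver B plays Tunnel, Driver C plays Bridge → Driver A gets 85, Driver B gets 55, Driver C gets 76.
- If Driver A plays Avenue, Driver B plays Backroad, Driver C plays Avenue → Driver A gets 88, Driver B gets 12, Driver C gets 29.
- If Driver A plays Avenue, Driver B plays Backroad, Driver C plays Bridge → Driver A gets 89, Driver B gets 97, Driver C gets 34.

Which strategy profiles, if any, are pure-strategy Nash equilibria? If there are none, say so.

The unique pure-strategy Nash equilibrium is (Avenue, Backroad, Bridge).

For each player, find the best response to each opponent profile; mutual best responses are the pure NE.
Driver A against (Tunnel, Avenue): payoffs 57, 71 → best response Avenue.
Driver A against (Tunnel, Bridge): payoffs 99, 85 → best response Highway.
Driver A against (Backroad, Avenue): payoffs 37, 88 → best response Avenue.
Driver A against (Backroad, Bridge): payoffs 47, 89 → best response Avenue.
Driver B against (Highway, Avenue): payoffs 82, 53 → best response Tunnel.
Driver B against (Highway, Bridge): payoffs 87, 90 → best response Backroad.
Driver B against (Avenue, Avenue): payoffs 58, 12 → best response Tunnel.
Driver B against (Avenue, Bridge): payoffs 55, 97 → best response Backroad.
Driver C against (Highway, Tunnel): payoffs 77, 71 → best response Avenue.
Driver C against (Highway, Backroad): payoffs 78, 50 → best response Avenue.
Driver C against (Avenue, Tunnel): payoffs 47, 76 → best response Bridge.
Driver C against (Avenue, Backroad): payoffs 29, 34 → best response Bridge.
Mutual best responses: (Avenue, Backroad, Bridge).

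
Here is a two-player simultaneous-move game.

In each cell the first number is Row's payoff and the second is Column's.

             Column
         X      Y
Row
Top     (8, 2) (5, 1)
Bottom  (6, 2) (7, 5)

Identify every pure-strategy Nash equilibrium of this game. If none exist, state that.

Check each profile: it is a Nash equilibrium iff no player can strictly gain by switching unilaterally.
(Top, X): Row gets 8, best alternative 6; Column gets 2, best alternative 1. No profitable deviation — NE.
(Top, Y): Row can switch to Bottom (5 → 7). Not NE.
(Bottom, X): Row can switch to Top (6 → 8). Not NE.
(Bottom, Y): Row gets 7, best alternative 5; Column gets 5, best alternative 2. No profitable deviation — NE.

(Top, X); (Bottom, Y)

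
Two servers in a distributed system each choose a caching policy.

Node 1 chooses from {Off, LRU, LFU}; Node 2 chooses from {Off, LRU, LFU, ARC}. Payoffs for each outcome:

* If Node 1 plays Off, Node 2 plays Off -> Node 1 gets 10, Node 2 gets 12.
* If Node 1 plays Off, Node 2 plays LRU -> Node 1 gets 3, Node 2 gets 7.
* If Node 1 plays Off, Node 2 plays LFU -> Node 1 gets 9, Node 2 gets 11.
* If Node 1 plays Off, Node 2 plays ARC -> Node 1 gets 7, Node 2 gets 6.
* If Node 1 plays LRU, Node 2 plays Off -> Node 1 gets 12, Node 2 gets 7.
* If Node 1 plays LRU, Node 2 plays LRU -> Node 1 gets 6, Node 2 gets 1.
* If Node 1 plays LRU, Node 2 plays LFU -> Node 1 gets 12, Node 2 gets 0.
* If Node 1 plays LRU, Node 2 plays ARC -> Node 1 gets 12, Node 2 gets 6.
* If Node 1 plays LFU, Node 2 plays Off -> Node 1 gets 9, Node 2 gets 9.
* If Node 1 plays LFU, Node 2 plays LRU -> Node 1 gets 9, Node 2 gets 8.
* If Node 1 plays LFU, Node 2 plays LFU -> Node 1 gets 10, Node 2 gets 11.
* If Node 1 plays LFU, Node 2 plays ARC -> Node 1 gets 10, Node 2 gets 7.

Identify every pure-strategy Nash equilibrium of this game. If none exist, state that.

(LRU, Off)

(Off, Off): Node 1 can switch to LRU (10 → 12). Not NE.
(Off, LRU): Node 1 can switch to LRU (3 → 6). Not NE.
(Off, LFU): Node 1 can switch to LRU (9 → 12). Not NE.
(Off, ARC): Node 1 can switch to LRU (7 → 12). Not NE.
(LRU, Off): Node 1 gets 12, best alternative 10; Node 2 gets 7, best alternative 6. No profitable deviation — NE.
(LRU, LRU): Node 1 can switch to LFU (6 → 9). Not NE.
(LRU, LFU): Node 2 can switch to Off (0 → 7). Not NE.
(LRU, ARC): Node 2 can switch to Off (6 → 7). Not NE.
(LFU, Off): Node 1 can switch to Off (9 → 10). Not NE.
(The remaining 3 profiles each have a profitable deviation by the same check.)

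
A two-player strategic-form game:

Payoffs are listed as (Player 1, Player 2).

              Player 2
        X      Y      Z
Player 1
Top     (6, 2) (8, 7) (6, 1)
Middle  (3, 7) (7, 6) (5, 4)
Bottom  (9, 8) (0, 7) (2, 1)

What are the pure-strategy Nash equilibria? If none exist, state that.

(Top, X): Player 1 can switch to Bottom (6 → 9). Not NE.
(Top, Y): Player 1 gets 8, best alternative 7; Player 2 gets 7, best alternative 2. No profitable deviation — NE.
(Top, Z): Player 2 can switch to X (1 → 2). Not NE.
(Middle, X): Player 1 can switch to Top (3 → 6). Not NE.
(Middle, Y): Player 1 can switch to Top (7 → 8). Not NE.
(Middle, Z): Player 1 can switch to Top (5 → 6). Not NE.
(Bottom, X): Player 1 gets 9, best alternative 6; Player 2 gets 8, best alternative 7. No profitable deviation — NE.
(Bottom, Y): Player 1 can switch to Top (0 → 8). Not NE.
(Bottom, Z): Player 1 can switch to Top (2 → 6). Not NE.

Pure-strategy Nash equilibria: (Top, Y) and (Bottom, X)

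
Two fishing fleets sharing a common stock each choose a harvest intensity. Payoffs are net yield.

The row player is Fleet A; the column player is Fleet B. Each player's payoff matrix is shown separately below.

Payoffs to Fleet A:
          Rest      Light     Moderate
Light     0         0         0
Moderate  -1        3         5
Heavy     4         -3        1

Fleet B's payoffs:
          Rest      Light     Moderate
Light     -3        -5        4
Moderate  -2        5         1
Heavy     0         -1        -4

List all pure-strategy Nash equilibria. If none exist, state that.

(Light, Rest): Fleet A can switch to Heavy (0 → 4). Not NE.
(Light, Light): Fleet A can switch to Moderate (0 → 3). Not NE.
(Light, Moderate): Fleet A can switch to Moderate (0 → 5). Not NE.
(Moderate, Rest): Fleet A can switch to Light (-1 → 0). Not NE.
(Moderate, Light): Fleet A gets 3, best alternative 0; Fleet B gets 5, best alternative 1. No profitable deviation — NE.
(Moderate, Moderate): Fleet B can switch to Light (1 → 5). Not NE.
(Heavy, Rest): Fleet A gets 4, best alternative 0; Fleet B gets 0, best alternative -1. No profitable deviation — NE.
(Heavy, Light): Fleet A can switch to Light (-3 → 0). Not NE.
(Heavy, Moderate): Fleet A can switch to Moderate (1 → 5). Not NE.

(Moderate, Light), (Heavy, Rest)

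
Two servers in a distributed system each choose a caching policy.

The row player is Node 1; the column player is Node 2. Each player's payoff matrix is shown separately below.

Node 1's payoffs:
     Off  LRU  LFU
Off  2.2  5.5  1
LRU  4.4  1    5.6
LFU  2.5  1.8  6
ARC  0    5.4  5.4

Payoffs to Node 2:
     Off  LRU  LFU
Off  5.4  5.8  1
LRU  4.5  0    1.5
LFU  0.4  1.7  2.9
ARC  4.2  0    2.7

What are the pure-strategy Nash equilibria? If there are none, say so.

(Off, LRU); (LRU, Off); (LFU, LFU)

(Off, Off): Node 1 can switch to LRU (2.2 → 4.4). Not NE.
(Off, LRU): Node 1 gets 5.5, best alternative 5.4; Node 2 gets 5.8, best alternative 5.4. No profitable deviation — NE.
(Off, LFU): Node 1 can switch to LRU (1 → 5.6). Not NE.
(LRU, Off): Node 1 gets 4.4, best alternative 2.5; Node 2 gets 4.5, best alternative 1.5. No profitable deviation — NE.
(LRU, LRU): Node 1 can switch to Off (1 → 5.5). Not NE.
(LRU, LFU): Node 1 can switch to LFU (5.6 → 6). Not NE.
(LFU, Off): Node 1 can switch to LRU (2.5 → 4.4). Not NE.
(LFU, LRU): Node 1 can switch to Off (1.8 → 5.5). Not NE.
(LFU, LFU): Node 1 gets 6, best alternative 5.6; Node 2 gets 2.9, best alternative 1.7. No profitable deviation — NE.
(ARC, Off): Node 1 can switch to Off (0 → 2.2). Not NE.
(ARC, LRU): Node 1 can switch to Off (5.4 → 5.5). Not NE.
(ARC, LFU): Node 1 can switch to LRU (5.4 → 5.6). Not NE.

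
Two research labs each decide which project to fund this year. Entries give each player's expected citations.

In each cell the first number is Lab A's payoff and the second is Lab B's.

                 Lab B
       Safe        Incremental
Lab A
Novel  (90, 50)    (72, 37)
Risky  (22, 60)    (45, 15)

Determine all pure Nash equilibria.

Lab A against Safe: payoffs 90, 22 → best response Novel.
Lab A against Incremental: payoffs 72, 45 → best response Novel.
Lab B against Novel: payoffs 50, 37 → best response Safe.
Lab B against Risky: payoffs 60, 15 → best response Safe.
Mutual best responses: (Novel, Safe).

(Novel, Safe)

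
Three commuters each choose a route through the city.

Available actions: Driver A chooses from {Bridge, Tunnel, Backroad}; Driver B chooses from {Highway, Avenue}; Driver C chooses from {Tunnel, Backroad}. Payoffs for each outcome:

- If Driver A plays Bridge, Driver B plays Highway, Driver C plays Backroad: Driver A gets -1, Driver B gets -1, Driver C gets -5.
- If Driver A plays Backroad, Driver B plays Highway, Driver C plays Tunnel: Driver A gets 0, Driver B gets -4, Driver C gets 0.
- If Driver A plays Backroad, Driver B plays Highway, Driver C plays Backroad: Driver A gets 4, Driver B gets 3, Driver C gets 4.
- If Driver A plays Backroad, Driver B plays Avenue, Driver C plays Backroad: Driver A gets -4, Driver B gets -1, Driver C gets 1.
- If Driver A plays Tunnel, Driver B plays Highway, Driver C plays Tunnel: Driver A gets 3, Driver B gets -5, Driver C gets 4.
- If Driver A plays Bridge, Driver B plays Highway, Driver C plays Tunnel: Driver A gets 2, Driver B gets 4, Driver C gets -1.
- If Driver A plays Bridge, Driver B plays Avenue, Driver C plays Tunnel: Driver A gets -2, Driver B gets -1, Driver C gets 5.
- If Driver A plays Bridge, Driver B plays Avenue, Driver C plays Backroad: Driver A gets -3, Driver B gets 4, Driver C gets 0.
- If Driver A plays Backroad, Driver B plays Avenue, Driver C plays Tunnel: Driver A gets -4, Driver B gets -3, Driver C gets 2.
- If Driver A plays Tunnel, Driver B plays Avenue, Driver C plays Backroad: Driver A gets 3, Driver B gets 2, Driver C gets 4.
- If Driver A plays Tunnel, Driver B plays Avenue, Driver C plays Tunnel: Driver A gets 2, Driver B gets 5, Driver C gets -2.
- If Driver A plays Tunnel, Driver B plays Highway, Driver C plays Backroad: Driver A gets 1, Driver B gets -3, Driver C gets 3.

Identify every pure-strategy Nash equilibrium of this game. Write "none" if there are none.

(Bridge, Highway, Tunnel): Driver A can switch to Tunnel (2 → 3). Not NE.
(Bridge, Highway, Backroad): Driver A can switch to Tunnel (-1 → 1). Not NE.
(Bridge, Avenue, Tunnel): Driver A can switch to Tunnel (-2 → 2). Not NE.
(Bridge, Avenue, Backroad): Driver A can switch to Tunnel (-3 → 3). Not NE.
(Tunnel, Highway, Tunnel): Driver B can switch to Avenue (-5 → 5). Not NE.
(Tunnel, Highway, Backroad): Driver A can switch to Backroad (1 → 4). Not NE.
(Tunnel, Avenue, Tunnel): Driver C can switch to Backroad (-2 → 4). Not NE.
(Tunnel, Avenue, Backroad): Driver A gets 3, best alternative -3; Driver B gets 2, best alternative -3; Driver C gets 4, best alternative -2. No profitable deviation — NE.
(Backroad, Highway, Tunnel): Driver A can switch to Bridge (0 → 2). Not NE.
(Backroad, Highway, Backroad): Driver A gets 4, best alternative 1; Driver B gets 3, best alternative -1; Driver C gets 4, best alternative 0. No profitable deviation — NE.
(Backroad, Avenue, Tunnel): Driver A can switch to Bridge (-4 → -2). Not NE.
(Backroad, Avenue, Backroad): Driver A can switch to Bridge (-4 → -3). Not NE.

The pure Nash equilibria are (Tunnel, Avenue, Backroad) and (Backroad, Highway, Backroad).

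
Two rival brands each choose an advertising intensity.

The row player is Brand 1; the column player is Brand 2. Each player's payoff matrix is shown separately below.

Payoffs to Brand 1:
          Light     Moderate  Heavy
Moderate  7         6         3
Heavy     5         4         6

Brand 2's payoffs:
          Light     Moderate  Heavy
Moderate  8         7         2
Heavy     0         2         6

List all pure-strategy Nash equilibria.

Brand 1 against Light: payoffs 7, 5 → best response Moderate.
Brand 1 against Moderate: payoffs 6, 4 → best response Moderate.
Brand 1 against Heavy: payoffs 3, 6 → best response Heavy.
Brand 2 against Moderate: payoffs 8, 7, 2 → best response Light.
Brand 2 against Heavy: payoffs 0, 2, 6 → best response Heavy.
Mutual best responses: (Moderate, Light); (Heavy, Heavy).

The pure Nash equilibria are (Moderate, Light), (Heavy, Heavy).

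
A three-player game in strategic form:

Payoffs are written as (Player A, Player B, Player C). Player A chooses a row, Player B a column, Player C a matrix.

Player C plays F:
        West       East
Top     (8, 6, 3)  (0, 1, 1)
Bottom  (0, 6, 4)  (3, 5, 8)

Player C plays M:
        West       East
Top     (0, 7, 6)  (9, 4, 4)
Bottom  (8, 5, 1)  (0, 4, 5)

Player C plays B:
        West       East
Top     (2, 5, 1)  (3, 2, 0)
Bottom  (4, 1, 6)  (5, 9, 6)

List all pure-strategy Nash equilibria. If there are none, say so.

There is no pure-strategy Nash equilibrium.

(Top, West, F): Player C can switch to M (3 → 6). Not NE.
(Top, West, M): Player A can switch to Bottom (0 → 8). Not NE.
(Top, West, B): Player A can switch to Bottom (2 → 4). Not NE.
(Top, East, F): Player A can switch to Bottom (0 → 3). Not NE.
(Top, East, M): Player B can switch to West (4 → 7). Not NE.
(Top, East, B): Player A can switch to Bottom (3 → 5). Not NE.
(Bottom, West, F): Player A can switch to Top (0 → 8). Not NE.
(Bottom, West, M): Player C can switch to F (1 → 4). Not NE.
(The remaining 4 profiles each have a profitable deviation by the same check.)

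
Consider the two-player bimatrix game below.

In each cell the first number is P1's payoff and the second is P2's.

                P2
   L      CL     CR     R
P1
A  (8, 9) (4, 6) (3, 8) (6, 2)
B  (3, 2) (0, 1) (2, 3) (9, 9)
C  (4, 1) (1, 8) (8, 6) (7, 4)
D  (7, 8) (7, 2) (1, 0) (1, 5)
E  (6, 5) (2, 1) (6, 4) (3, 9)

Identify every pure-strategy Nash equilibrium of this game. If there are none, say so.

Check each profile: it is a Nash equilibrium iff no player can strictly gain by switching unilaterally.
(A, L): P1 gets 8, best alternative 7; P2 gets 9, best alternative 8. No profitable deviation — NE.
(A, CL): P1 can switch to D (4 → 7). Not NE.
(A, CR): P1 can switch to C (3 → 8). Not NE.
(A, R): P1 can switch to B (6 → 9). Not NE.
(B, L): P1 can switch to A (3 → 8). Not NE.
(B, CL): P1 can switch to A (0 → 4). Not NE.
(B, CR): P1 can switch to A (2 → 3). Not NE.
(B, R): P1 gets 9, best alternative 7; P2 gets 9, best alternative 3. No profitable deviation — NE.
(C, L): P1 can switch to A (4 → 8). Not NE.
(C, CL): P1 can switch to A (1 → 4). Not NE.
(The remaining 10 profiles each have a profitable deviation by the same check.)

The pure Nash equilibria are (A, L); (B, R).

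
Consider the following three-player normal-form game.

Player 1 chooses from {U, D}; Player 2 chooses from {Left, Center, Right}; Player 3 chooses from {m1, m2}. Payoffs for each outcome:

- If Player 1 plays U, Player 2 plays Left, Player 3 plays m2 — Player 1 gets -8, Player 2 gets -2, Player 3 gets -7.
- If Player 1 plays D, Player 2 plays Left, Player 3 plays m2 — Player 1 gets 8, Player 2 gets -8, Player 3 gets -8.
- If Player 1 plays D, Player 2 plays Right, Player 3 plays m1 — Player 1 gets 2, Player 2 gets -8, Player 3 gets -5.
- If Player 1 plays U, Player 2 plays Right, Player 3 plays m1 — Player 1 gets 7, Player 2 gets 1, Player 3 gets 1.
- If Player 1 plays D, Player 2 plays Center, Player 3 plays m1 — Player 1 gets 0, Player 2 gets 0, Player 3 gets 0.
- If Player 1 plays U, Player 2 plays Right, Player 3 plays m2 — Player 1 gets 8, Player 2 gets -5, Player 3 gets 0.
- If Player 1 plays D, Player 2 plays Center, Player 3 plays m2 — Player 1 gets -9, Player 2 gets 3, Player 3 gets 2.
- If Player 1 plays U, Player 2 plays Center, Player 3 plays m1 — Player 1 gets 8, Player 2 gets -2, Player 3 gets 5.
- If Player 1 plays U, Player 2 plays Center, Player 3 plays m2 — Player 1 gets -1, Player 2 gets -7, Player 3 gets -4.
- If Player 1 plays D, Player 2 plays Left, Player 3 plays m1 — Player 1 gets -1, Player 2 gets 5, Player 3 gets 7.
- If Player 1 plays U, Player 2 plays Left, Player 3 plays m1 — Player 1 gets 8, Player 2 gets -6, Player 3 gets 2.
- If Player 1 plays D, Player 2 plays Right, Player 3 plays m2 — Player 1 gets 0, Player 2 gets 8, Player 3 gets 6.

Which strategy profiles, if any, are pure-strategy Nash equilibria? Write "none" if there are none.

For each strategy profile, look for a profitable unilateral deviation.
(U, Left, m1): Player 2 can switch to Center (-6 → -2). Not NE.
(U, Left, m2): Player 1 can switch to D (-8 → 8). Not NE.
(U, Center, m1): Player 2 can switch to Right (-2 → 1). Not NE.
(U, Center, m2): Player 2 can switch to Left (-7 → -2). Not NE.
(U, Right, m1): Player 1 gets 7, best alternative 2; Player 2 gets 1, best alternative -2; Player 3 gets 1, best alternative 0. No profitable deviation — NE.
(U, Right, m2): Player 2 can switch to Left (-5 → -2). Not NE.
(D, Left, m1): Player 1 can switch to U (-1 → 8). Not NE.
(D, Left, m2): Player 2 can switch to Center (-8 → 3). Not NE.
(D, Center, m1): Player 1 can switch to U (0 → 8). Not NE.
(D, Center, m2): Player 1 can switch to U (-9 → -1). Not NE.
(D, Right, m1): Player 1 can switch to U (2 → 7). Not NE.
(D, Right, m2): Player 1 can switch to U (0 → 8). Not NE.

Pure NE: (U, Right, m1)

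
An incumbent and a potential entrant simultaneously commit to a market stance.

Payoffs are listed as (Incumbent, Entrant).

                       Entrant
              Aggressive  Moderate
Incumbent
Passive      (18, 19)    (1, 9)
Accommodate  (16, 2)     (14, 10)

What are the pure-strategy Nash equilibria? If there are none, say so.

(Passive, Aggressive) and (Accommodate, Moderate)

Incumbent against Aggressive: payoffs 18, 16 → best response Passive.
Incumbent against Moderate: payoffs 1, 14 → best response Accommodate.
Entrant against Passive: payoffs 19, 9 → best response Aggressive.
Entrant against Accommodate: payoffs 2, 10 → best response Moderate.
Mutual best responses: (Passive, Aggressive); (Accommodate, Moderate).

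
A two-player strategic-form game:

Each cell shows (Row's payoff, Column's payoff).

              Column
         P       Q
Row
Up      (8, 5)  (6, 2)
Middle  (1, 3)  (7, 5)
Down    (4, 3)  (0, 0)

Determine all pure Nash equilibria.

Row against P: payoffs 8, 1, 4 → best response Up.
Row against Q: payoffs 6, 7, 0 → best response Middle.
Column against Up: payoffs 5, 2 → best response P.
Column against Middle: payoffs 3, 5 → best response Q.
Column against Down: payoffs 3, 0 → best response P.
Mutual best responses: (Up, P); (Middle, Q).

The pure Nash equilibria are (Up, P) and (Middle, Q).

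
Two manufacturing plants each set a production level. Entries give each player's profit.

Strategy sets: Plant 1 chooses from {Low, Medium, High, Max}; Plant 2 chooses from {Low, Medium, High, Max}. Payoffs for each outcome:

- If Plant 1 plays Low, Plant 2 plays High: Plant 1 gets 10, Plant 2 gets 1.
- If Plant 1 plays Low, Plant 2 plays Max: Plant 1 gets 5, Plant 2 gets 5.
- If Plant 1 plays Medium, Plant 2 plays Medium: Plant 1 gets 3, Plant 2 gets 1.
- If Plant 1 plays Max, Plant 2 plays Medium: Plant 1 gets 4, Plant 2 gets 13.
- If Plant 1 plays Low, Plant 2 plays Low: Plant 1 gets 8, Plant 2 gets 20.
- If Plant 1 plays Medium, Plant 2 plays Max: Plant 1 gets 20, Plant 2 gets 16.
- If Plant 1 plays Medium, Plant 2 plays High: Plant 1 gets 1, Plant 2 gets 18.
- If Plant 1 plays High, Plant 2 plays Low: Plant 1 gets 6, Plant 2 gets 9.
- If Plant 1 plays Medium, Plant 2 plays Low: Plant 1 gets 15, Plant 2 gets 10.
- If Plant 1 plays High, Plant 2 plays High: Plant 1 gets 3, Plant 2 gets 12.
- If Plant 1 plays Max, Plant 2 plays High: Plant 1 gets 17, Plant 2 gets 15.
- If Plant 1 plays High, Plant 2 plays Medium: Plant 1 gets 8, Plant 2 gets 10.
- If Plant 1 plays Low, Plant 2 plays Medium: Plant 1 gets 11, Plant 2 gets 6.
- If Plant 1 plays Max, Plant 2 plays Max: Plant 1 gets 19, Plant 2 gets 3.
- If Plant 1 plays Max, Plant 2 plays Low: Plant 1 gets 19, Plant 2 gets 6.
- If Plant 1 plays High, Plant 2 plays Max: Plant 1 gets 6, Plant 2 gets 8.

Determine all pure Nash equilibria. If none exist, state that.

Plant 1 against Low: payoffs 8, 15, 6, 19 → best response Max.
Plant 1 against Medium: payoffs 11, 3, 8, 4 → best response Low.
Plant 1 against High: payoffs 10, 1, 3, 17 → best response Max.
Plant 1 against Max: payoffs 5, 20, 6, 19 → best response Medium.
Plant 2 against Low: payoffs 20, 6, 1, 5 → best response Low.
Plant 2 against Medium: payoffs 10, 1, 18, 16 → best response High.
Plant 2 against High: payoffs 9, 10, 12, 8 → best response High.
Plant 2 against Max: payoffs 6, 13, 15, 3 → best response High.
Mutual best responses: (Max, High).

Pure NE: (Max, High)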